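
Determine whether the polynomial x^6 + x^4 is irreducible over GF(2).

Write m(x) = x^6 + x^4.
Check for roots in GF(2): m(0) = 0 → root; m(1) = 0 → root.
m(0) = 0, so (x) divides m(x); m is reducible.

No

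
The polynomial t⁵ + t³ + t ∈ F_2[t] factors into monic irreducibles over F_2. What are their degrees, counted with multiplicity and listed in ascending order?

1, 2, 2

Write h(t) = t⁵ + t³ + t.
Roots in F_2: h(0) = 0 → root; h(1) = 1.
Linear factors from roots: (t).
Complete factorization: h(t) = (t)·(t² + t + 1)^2.
Factor degrees with multiplicity: 1 + 2 + 2 = 5.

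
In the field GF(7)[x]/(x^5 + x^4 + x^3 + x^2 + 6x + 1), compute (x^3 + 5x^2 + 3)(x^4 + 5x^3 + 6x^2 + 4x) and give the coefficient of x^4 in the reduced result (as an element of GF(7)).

Multiply in GF(7)[x]: (x^3 + 5x^2 + 3)·(x^4 + 5x^3 + 6x^2 + 4x) = x^7 + 3x^6 + 3x^5 + 2x^4 + 4x^2 + 5x.
Reduce using x^5 ≡ 6x^4 + 6x^3 + 6x^2 + x + 6 (mod x^5 + x^4 + x^3 + x^2 + 6x + 1).
Reduced: 6x^4 + 6x^3 + 5x^2 + 3x.

6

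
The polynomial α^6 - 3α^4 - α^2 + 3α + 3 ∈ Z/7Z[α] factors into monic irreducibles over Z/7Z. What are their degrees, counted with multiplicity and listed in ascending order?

Write f(α) = α^6 - 3α^4 - α^2 + 3α + 3.
Linear factors from roots: (α - 2).
Complete factorization: f(α) = (α - 2)·(α^2 - α - 3)·(α^3 + 3α^2 - 3).
Factor degrees with multiplicity: 1 + 2 + 3 = 6.

1, 2, 3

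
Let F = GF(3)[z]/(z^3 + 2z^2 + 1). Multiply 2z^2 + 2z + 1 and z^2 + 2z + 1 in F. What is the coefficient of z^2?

0

Multiply in GF(3)[z]: (2z^2 + 2z + 1)·(z^2 + 2z + 1) = 2z^4 + z^2 + z + 1.
Reduce using z^3 ≡ z^2 + 2 (mod z^3 + 2z^2 + 1).
Reduced: 2z + 2.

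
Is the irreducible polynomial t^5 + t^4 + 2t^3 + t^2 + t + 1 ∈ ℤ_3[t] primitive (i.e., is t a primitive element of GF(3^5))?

Yes

Write f(t) = t^5 + t^4 + 2t^3 + t^2 + t + 1.
|GF(3^5)^×| = 3^5 − 1 = 242. Prime factorization: 242 = 2·11^2.
f is primitive ⇔ t has order 242 in GF(3)[t]/(f), i.e. t^(242/q) ≠ 1 for each prime q | 242.
t^(121) mod f = 2.
t^(22) mod f = t^4 + t^2 + t.
None equal 1, so t has full order 242; f is primitive.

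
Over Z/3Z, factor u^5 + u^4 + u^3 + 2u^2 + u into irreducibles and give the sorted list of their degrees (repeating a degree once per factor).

1, 1, 1, 2

Write f(u) = u^5 + u^4 + u^3 + 2u^2 + u.
Roots in Z/3Z: f(0) = 0 → root; f(1) = 0 → root; f(2) = 0 → root.
Linear factors from roots: (u), (u + 2), (u + 1).
Complete factorization: f(u) = (u)·(u + 1)·(u + 2)·(u^2 + u + 2).
Factor degrees with multiplicity: 1 + 1 + 1 + 2 = 5.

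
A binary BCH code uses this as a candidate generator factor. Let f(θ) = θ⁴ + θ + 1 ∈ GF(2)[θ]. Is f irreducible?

Check for roots in GF(2): f(0) = 1; f(1) = 1.
No roots, so no linear factors.
Monic irreducibles of degree 2 over GF(2): θ² + θ + 1.
None of them divide f (all give nonzero remainder).
No irreducible factor of degree ≤ 2 exists, so f is irreducible over GF(2).

Yes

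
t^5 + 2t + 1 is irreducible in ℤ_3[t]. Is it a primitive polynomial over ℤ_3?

Write f(t) = t^5 + 2t + 1.
|GF(3^5)^×| = 3^5 − 1 = 242. Prime factorization: 242 = 2·11^2.
f is primitive ⇔ t has order 242 in GF(3)[t]/(f), i.e. t^(242/q) ≠ 1 for each prime q | 242.
t^(121) mod f = 2.
t^(22) mod f = 2t^3 + 2t^2 + t + 1.
None equal 1, so t has full order 242; f is primitive.

Yes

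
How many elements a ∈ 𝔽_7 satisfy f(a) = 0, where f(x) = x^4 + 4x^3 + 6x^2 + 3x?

4

Evaluate at each of the 7 elements of 𝔽_7:
f(0) = 0 → root; f(1) = 0 → root; f(2) = 1; f(3) = 0 → root; f(4) = 4; f(5) = 2; f(6) = 0 → root.
Roots: {0, 1, 3, 6}.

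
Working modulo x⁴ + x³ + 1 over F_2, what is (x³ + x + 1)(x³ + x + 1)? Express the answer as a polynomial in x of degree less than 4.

x^3 + x

Multiply in F_2[x]: (x³ + x + 1)·(x³ + x + 1) = x⁶ + x² + 1.
Reduce using x⁴ ≡ x³ + 1 (mod x⁴ + x³ + 1).
Reduced: x³ + x.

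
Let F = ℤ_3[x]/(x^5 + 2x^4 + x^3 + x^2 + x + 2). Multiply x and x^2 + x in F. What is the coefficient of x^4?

Multiply in ℤ_3[x]: (x)·(x^2 + x) = x^3 + x^2.
Reduced: x^3 + x^2.

0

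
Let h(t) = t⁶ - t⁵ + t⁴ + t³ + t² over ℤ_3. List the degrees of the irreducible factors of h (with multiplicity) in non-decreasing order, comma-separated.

1, 1, 1, 1, 2

Roots in ℤ_3: h(0) = 0 → root; h(1) = 0 → root; h(2) = 0 → root.
Linear factors from roots: (t), (t - 1), (t + 1).
Complete factorization: h(t) = (t + 1)·(t - 1)·(t)^2·(t² - t - 1).
Factor degrees with multiplicity: 1 + 1 + 1 + 1 + 2 = 6.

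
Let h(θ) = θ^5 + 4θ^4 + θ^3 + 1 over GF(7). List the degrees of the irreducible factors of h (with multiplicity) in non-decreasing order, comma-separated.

1, 1, 1, 2

Linear factors from roots: (θ + 6), (θ + 5), (θ + 4).
Complete factorization: h(θ) = (θ + 4)·(θ + 5)·(θ + 6)·(θ^2 + 3θ + 1).
Factor degrees with multiplicity: 1 + 1 + 1 + 2 = 5.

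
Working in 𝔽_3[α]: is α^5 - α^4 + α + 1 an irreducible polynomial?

Write f(α) = α^5 - α^4 + α + 1.
Check for roots in 𝔽_3: f(0) = 1; f(1) = 2; f(2) = 1.
No roots, so no linear factors.
Monic irreducibles of degree 2 over GF(3): α^2 + 1, α^2 + α - 1, α^2 - α - 1.
None of them divide f (all give nonzero remainder).
No irreducible factor of degree ≤ 2 exists, so f is irreducible over GF(3).

Yes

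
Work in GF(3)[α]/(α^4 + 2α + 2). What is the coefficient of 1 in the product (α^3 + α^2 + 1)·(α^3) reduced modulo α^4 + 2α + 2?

Multiply in GF(3)[α]: (α^3 + α^2 + 1)·(α^3) = α^6 + α^5 + α^3.
Reduce using α^4 ≡ α + 1 (mod α^4 + 2α + 2).
Reduced: 2α^3 + 2α^2 + α.

0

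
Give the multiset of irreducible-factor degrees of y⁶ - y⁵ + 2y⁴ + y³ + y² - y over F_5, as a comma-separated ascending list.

Write f(y) = y⁶ - y⁵ + 2y⁴ + y³ + y² - y.
Roots in F_5: f(0) = 0 → root; f(1) = 3; f(2) = 4; f(3) = 1; f(4) = 0 → root.
Linear factors from roots: (y), (y + 1).
Complete factorization: f(y) = (y)·(y + 1)·(y⁴ - 2y³ - y² + 2y - 1).
Factor degrees with multiplicity: 1 + 1 + 4 = 6.

1, 1, 4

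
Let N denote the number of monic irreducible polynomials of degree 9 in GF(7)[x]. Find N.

The number of monic irreducibles of degree 9 over GF(7) is (1/9)·Σ_{d∣9} μ(9/d) 7^d.
Divisors of 9: 1, 3, 9; μ(9/d) for each: 0, -1, 1.
Σ = − 7^3 + 7^9 = 40353264.
N = 40353264/9 = 4483696.

4483696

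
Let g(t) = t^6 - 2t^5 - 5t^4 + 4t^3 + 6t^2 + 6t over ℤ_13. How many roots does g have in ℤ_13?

4

Evaluate at each of the 13 elements of ℤ_13:
g(0) = 0 → root; g(1) = 10; g(2) = 1; g(3) = 5; g(4) = 0 → root; g(5) = 1; g(6) = 0 → root; g(7) = 2; g(8) = 1; g(9) = 0 → root; g(10) = 10; g(11) = 2; g(12) = 7.
Roots: {0, 4, 6, 9}.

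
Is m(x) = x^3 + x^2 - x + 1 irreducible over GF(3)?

Yes

Check for roots in GF(3): m(0) = 1; m(1) = 2; m(2) = 2.
No roots. A degree-3 polynomial over a field with no linear factor is irreducible.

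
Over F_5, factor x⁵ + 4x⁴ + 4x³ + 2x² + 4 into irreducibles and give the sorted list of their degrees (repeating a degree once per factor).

1, 1, 1, 2

Write h(x) = x⁵ + 4x⁴ + 4x³ + 2x² + 4.
Roots in F_5: h(0) = 4; h(1) = 0 → root; h(2) = 0 → root; h(3) = 2; h(4) = 0 → root.
Linear factors from roots: (x + 4), (x + 3), (x + 1).
Complete factorization: h(x) = (x + 1)·(x + 3)·(x + 4)·(x² + x + 2).
Factor degrees with multiplicity: 1 + 1 + 1 + 2 = 5.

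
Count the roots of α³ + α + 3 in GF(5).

1

Write f(α) = α³ + α + 3.
Evaluate at each of the 5 elements of GF(5):
f(0) = 3; f(1) = 0 → root; f(2) = 3; f(3) = 3; f(4) = 1.
Roots: {1}.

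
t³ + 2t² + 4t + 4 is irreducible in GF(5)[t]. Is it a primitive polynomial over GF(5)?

Write f(t) = t³ + 2t² + 4t + 4.
|GF(5^3)^×| = 5^3 − 1 = 124. Prime factorization: 124 = 2^2·31.
f is primitive ⇔ t has order 124 in GF(5)[t]/(f), i.e. t^(124/q) ≠ 1 for each prime q | 124.
t^(62) mod f = 1
t^(4) mod f = 4t + 3.
Since t^(62) = 1, the order of t divides 62 < 124; not primitive.

No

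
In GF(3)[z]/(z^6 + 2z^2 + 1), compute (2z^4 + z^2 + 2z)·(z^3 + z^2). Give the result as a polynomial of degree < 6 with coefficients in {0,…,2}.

Multiply in GF(3)[z]: (2z^4 + z^2 + 2z)·(z^3 + z^2) = 2z^7 + 2z^6 + z^5 + 2z^3.
Reduce using z^6 ≡ z^2 + 2 (mod z^6 + 2z^2 + 1).
Reduced: z^5 + z^3 + 2z^2 + z + 1.

z^5 + z^3 + 2z^2 + z + 1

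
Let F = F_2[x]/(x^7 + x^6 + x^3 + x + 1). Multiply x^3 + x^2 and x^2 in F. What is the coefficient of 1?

Multiply in F_2[x]: (x^3 + x^2)·(x^2) = x^5 + x^4.
Reduced: x^5 + x^4.

0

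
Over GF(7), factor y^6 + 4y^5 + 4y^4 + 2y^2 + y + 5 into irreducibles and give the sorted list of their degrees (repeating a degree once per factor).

Write h(y) = y^6 + 4y^5 + 4y^4 + 2y^2 + y + 5.
Linear factors from roots: (y + 4), (y + 1).
Complete factorization: h(y) = (y + 1)·(y + 4)·(y^2 + 2y + 3)·(y^2 + 4y + 1).
Factor degrees with multiplicity: 1 + 1 + 2 + 2 = 6.

1, 1, 2, 2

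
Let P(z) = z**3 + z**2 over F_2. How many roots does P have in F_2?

2

Evaluate at each of the 2 elements of F_2:
P(0) = 0 → root; P(1) = 0 → root.
Roots: {0, 1}.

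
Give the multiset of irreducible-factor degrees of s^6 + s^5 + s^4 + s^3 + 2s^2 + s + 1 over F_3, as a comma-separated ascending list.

3, 3

Write f(s) = s^6 + s^5 + s^4 + s^3 + 2s^2 + s + 1.
Roots in F_3: f(0) = 1; f(1) = 2; f(2) = 2.
Complete factorization: f(s) = (s^3 + 2s + 1)·(s^3 + s^2 + 2s + 1).
Factor degrees with multiplicity: 3 + 3 = 6.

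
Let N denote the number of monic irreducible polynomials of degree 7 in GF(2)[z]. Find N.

18

By the necklace-counting formula, N_2(7) = (1/7) Σ_{d|7} μ(7/d)·2^d.
Divisors of 7: 1, 7; μ(7/d) for each: -1, 1.
Σ = − 2^1 + 2^7 = 126.
N = 126/7 = 18.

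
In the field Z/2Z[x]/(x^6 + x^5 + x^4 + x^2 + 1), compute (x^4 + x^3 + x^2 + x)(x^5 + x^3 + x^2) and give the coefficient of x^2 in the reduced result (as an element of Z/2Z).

Multiply in Z/2Z[x]: (x^4 + x^3 + x^2 + x)·(x^5 + x^3 + x^2) = x^9 + x^8 + x^6 + x^3.
Reduce using x^6 ≡ x^5 + x^4 + x^2 + 1 (mod x^6 + x^5 + x^4 + x^2 + 1).
Reduced: x^3 + x.

0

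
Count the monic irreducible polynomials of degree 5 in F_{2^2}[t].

204

Gauss's count: N_{4}(5) = (1/5) Σ_{d|5} μ(5/d)·4^d.
Divisors of 5: 1, 5; μ(5/d) for each: -1, 1.
Σ = − 4^1 + 4^5 = 1020.
N = 1020/5 = 204.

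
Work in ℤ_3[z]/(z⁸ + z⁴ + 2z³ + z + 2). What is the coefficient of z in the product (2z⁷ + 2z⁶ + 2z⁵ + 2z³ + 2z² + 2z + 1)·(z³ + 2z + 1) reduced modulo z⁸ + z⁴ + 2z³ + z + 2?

0

Multiply in ℤ_3[z]: (2z⁷ + 2z⁶ + 2z⁵ + 2z³ + 2z² + 2z + 1)·(z³ + 2z + 1) = 2z¹⁰ + 2z⁹ + 2z⁶ + z⁵ + z³ + z + 1.
Reduce using z⁸ ≡ 2z⁴ + z³ + 2z + 1 (mod z⁸ + z⁴ + 2z³ + z + 2).
Reduced: z⁵ + 2z⁴ + 2z³ + 1.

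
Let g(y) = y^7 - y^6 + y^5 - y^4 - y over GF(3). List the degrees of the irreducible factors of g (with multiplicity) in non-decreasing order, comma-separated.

1, 1, 1, 4

Roots in GF(3): g(0) = 0 → root; g(1) = 2; g(2) = 0 → root.
Linear factors from roots: (y), (y + 1).
Complete factorization: g(y) = (y)·(y + 1)^2·(y^4 - y - 1).
Factor degrees with multiplicity: 1 + 1 + 1 + 4 = 7.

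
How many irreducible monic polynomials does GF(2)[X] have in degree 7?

18

Gauss's count: N_{2}(7) = (1/7) Σ_{d|7} μ(7/d)·2^d.
Divisors of 7: 1, 7; μ(7/d) for each: -1, 1.
Σ = − 2^1 + 2^7 = 126.
N = 126/7 = 18.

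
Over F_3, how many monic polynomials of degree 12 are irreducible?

44220

The number of monic irreducibles of degree 12 over GF(3) is (1/12)·Σ_{d∣12} μ(12/d) 3^d.
Divisors of 12: 1, 2, 3, 4, 6, 12; μ(12/d) for each: 0, 1, 0, -1, -1, 1.
Σ = 3^2 − 3^4 − 3^6 + 3^12 = 530640.
N = 530640/12 = 44220.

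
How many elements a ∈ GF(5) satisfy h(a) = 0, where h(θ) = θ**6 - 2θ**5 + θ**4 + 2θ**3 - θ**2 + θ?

3

Evaluate at each of the 5 elements of GF(5):
h(0) = 0 → root; h(1) = 2; h(2) = 0 → root; h(3) = 2; h(4) = 0 → root.
Roots: {0, 2, 4}.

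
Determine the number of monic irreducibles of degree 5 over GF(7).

3360

By the necklace-counting formula, N_7(5) = (1/5) Σ_{d|5} μ(5/d)·7^d.
Divisors of 5: 1, 5; μ(5/d) for each: -1, 1.
Σ = − 7^1 + 7^5 = 16800.
N = 16800/5 = 3360.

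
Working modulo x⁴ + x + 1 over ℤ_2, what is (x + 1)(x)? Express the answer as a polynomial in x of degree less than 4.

x^2 + x

Multiply in ℤ_2[x]: (x + 1)·(x) = x² + x.
Reduced: x² + x.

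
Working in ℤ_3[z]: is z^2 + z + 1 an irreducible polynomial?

Write P(z) = z^2 + z + 1.
Check for roots in ℤ_3: P(0) = 1; P(1) = 0 → root; P(2) = 1.
P(1) = 0, so (z − 1) divides P(z); P is reducible.

No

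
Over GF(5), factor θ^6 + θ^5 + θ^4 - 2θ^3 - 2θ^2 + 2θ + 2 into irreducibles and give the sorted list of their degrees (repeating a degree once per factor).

6

Write f(θ) = θ^6 + θ^5 + θ^4 - 2θ^3 - 2θ^2 + 2θ + 2.
Roots in GF(5): f(0) = 2; f(1) = 3; f(2) = 4; f(3) = 4; f(4) = 1.
Complete factorization: f(θ) = (θ^6 + θ^5 + θ^4 - 2θ^3 - 2θ^2 + 2θ + 2).
Factor degrees with multiplicity: 6 = 6.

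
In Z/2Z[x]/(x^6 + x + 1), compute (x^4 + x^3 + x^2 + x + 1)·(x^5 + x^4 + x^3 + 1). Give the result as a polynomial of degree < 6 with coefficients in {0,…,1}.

x^5 + x^3 + x

Multiply in Z/2Z[x]: (x^4 + x^3 + x^2 + x + 1)·(x^5 + x^4 + x^3 + 1) = x^9 + x^7 + x^6 + x^5 + x^4 + x^2 + x + 1.
Reduce using x^6 ≡ x + 1 (mod x^6 + x + 1).
Reduced: x^5 + x^3 + x.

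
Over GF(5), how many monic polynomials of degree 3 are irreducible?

Gauss's count: N_{5}(3) = (1/3) Σ_{d|3} μ(3/d)·5^d.
Divisors of 3: 1, 3; μ(3/d) for each: -1, 1.
Σ = − 5^1 + 5^3 = 120.
N = 120/3 = 40.

40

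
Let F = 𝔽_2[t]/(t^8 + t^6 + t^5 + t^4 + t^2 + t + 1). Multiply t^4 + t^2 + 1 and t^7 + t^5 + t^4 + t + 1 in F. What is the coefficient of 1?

1

Multiply in 𝔽_2[t]: (t^4 + t^2 + 1)·(t^7 + t^5 + t^4 + t + 1) = t^11 + t^8 + t^6 + t^3 + t^2 + t + 1.
Reduce using t^8 ≡ t^6 + t^5 + t^4 + t^2 + t + 1 (mod t^8 + t^6 + t^5 + t^4 + t^2 + t + 1).
Reduced: t^4 + t^3 + 1.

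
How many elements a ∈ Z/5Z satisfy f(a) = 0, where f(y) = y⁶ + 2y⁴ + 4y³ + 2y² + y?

4

Evaluate at each of the 5 elements of Z/5Z:
f(0) = 0 → root; f(1) = 0 → root; f(2) = 3; f(3) = 0 → root; f(4) = 0 → root.
Roots: {0, 1, 3, 4}.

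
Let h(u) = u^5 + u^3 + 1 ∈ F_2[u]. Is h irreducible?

Check for roots in F_2: h(0) = 1; h(1) = 1.
No roots, so no linear factors.
Monic irreducibles of degree 2 over GF(2): u^2 + u + 1.
None of them divide h (all give nonzero remainder).
No irreducible factor of degree ≤ 2 exists, so h is irreducible over GF(2).

Yes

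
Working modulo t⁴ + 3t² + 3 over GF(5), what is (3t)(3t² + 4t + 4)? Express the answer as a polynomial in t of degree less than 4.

Multiply in GF(5)[t]: (3t)·(3t² + 4t + 4) = 4t³ + 2t² + 2t.
Reduced: 4t³ + 2t² + 2t.

4t^3 + 2t^2 + 2t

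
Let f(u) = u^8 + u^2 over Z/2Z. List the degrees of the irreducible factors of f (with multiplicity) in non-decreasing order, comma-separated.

Roots in Z/2Z: f(0) = 0 → root; f(1) = 0 → root.
Linear factors from roots: (u), (u + 1).
Complete factorization: f(u) = (u)^2·(u + 1)^2·(u^2 + u + 1)^2.
Factor degrees with multiplicity: 1 + 1 + 1 + 1 + 2 + 2 = 8.

1, 1, 1, 1, 2, 2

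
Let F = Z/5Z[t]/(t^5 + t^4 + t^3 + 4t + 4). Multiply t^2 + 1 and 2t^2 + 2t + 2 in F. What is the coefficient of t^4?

Multiply in Z/5Z[t]: (t^2 + 1)·(2t^2 + 2t + 2) = 2t^4 + 2t^3 + 4t^2 + 2t + 2.
Reduced: 2t^4 + 2t^3 + 4t^2 + 2t + 2.

2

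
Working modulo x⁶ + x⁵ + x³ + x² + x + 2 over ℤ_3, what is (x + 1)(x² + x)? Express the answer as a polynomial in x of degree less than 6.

x^3 + 2x^2 + x

Multiply in ℤ_3[x]: (x + 1)·(x² + x) = x³ + 2x² + x.
Reduced: x³ + 2x² + x.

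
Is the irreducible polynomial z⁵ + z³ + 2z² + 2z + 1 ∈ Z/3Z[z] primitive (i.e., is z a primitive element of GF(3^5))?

Write f(z) = z⁵ + z³ + 2z² + 2z + 1.
|GF(3^5)^×| = 3^5 − 1 = 242. Prime factorization: 242 = 2·11^2.
f is primitive ⇔ z has order 242 in GF(3)[z]/(f), i.e. z^(242/q) ≠ 1 for each prime q | 242.
z^(121) mod f = 2.
z^(22) mod f = z + 1.
None equal 1, so z has full order 242; f is primitive.

Yes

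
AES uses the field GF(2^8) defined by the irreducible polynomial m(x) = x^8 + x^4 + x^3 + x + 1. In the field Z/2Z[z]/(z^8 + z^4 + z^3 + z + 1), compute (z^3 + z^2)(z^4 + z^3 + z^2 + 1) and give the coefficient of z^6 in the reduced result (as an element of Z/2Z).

Multiply in Z/2Z[z]: (z^3 + z^2)·(z^4 + z^3 + z^2 + 1) = z^7 + z^4 + z^3 + z^2.
Reduced: z^7 + z^4 + z^3 + z^2.

0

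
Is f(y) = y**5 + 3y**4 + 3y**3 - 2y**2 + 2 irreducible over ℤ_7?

Check for roots in ℤ_7: f(0) = 2; f(1) = 0 → root; f(2) = 0 → root; f(3) = 5; f(4) = 1; f(5) = 0 → root; f(6) = 6.
f(1) = 0, so (y − 1) divides f(y); f is reducible.

No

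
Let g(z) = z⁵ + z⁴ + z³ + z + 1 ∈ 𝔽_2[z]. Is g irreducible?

Yes

Check for roots in 𝔽_2: g(0) = 1; g(1) = 1.
No roots, so no linear factors.
Monic irreducibles of degree 2 over GF(2): z² + z + 1.
None of them divide g (all give nonzero remainder).
No irreducible factor of degree ≤ 2 exists, so g is irreducible over GF(2).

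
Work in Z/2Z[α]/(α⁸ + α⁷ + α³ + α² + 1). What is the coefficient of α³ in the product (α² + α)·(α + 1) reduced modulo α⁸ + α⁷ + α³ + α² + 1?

Multiply in Z/2Z[α]: (α² + α)·(α + 1) = α³ + α.
Reduced: α³ + α.

1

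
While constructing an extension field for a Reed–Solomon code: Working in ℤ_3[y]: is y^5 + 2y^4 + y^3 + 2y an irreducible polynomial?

No

Write m(y) = y^5 + 2y^4 + y^3 + 2y.
Check for roots in ℤ_3: m(0) = 0 → root; m(1) = 0 → root; m(2) = 1.
m(0) = 0, so (y) divides m(y); m is reducible.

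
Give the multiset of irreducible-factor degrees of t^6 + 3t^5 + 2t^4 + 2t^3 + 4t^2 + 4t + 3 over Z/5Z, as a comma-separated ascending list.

1, 1, 1, 3

Write h(t) = t^6 + 3t^5 + 2t^4 + 2t^3 + 4t^2 + 4t + 3.
Roots in Z/5Z: h(0) = 3; h(1) = 4; h(2) = 0 → root; h(3) = 0 → root; h(4) = 1.
Linear factors from roots: (t + 3), (t + 2).
Complete factorization: h(t) = (t + 2)·(t + 3)^2·(t^3 + t + 1).
Factor degrees with multiplicity: 1 + 1 + 1 + 3 = 6.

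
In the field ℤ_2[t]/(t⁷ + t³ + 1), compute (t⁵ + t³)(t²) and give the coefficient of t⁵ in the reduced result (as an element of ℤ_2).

Multiply in ℤ_2[t]: (t⁵ + t³)·(t²) = t⁷ + t⁵.
Reduce using t⁷ ≡ t³ + 1 (mod t⁷ + t³ + 1).
Reduced: t⁵ + t³ + 1.

1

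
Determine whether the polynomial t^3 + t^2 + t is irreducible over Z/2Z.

No

Write m(t) = t^3 + t^2 + t.
Check for roots in Z/2Z: m(0) = 0 → root; m(1) = 1.
m(0) = 0, so (t) divides m(t); m is reducible.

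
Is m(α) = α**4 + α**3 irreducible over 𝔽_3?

No

Check for roots in 𝔽_3: m(0) = 0 → root; m(1) = 2; m(2) = 0 → root.
m(0) = 0, so (α) divides m(α); m is reducible.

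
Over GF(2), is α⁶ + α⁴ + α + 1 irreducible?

No

Write P(α) = α⁶ + α⁴ + α + 1.
Check for roots in GF(2): P(0) = 1; P(1) = 0 → root.
P(1) = 0, so (α − 1) divides P(α); P is reducible.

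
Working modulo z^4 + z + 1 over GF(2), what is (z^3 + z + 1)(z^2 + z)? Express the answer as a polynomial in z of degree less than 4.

z^3 + z^2 + z + 1

Multiply in GF(2)[z]: (z^3 + z + 1)·(z^2 + z) = z^5 + z^4 + z^3 + z.
Reduce using z^4 ≡ z + 1 (mod z^4 + z + 1).
Reduced: z^3 + z^2 + z + 1.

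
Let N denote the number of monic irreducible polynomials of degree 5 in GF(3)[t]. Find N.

48

By the necklace-counting formula, N_3(5) = (1/5) Σ_{d|5} μ(5/d)·3^d.
Divisors of 5: 1, 5; μ(5/d) for each: -1, 1.
Σ = − 3^1 + 3^5 = 240.
N = 240/5 = 48.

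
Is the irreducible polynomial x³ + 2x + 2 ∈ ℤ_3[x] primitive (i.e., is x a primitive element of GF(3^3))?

Write f(x) = x³ + 2x + 2.
|GF(3^3)^×| = 3^3 − 1 = 26. Prime factorization: 26 = 2·13.
f is primitive ⇔ x has order 26 in GF(3)[x]/(f), i.e. x^(26/q) ≠ 1 for each prime q | 26.
x^(13) mod f = 1
x^(2) mod f = x².
Since x^(13) = 1, the order of x divides 13 < 26; not primitive.

No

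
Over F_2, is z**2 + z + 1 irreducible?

Yes

Write m(z) = z**2 + z + 1.
Check for roots in F_2: m(0) = 1; m(1) = 1.
No roots. A degree-2 polynomial over a field with no linear factor is irreducible.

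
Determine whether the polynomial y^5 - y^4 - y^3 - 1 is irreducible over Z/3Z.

Write h(y) = y^5 - y^4 - y^3 - 1.
Check for roots in Z/3Z: h(0) = 2; h(1) = 1; h(2) = 1.
No roots, so no linear factors.
Monic irreducibles of degree 2 over GF(3): y^2 + 1, y^2 + y - 1, y^2 - y - 1.
None of them divide h (all give nonzero remainder).
No irreducible factor of degree ≤ 2 exists, so h is irreducible over GF(3).

Yes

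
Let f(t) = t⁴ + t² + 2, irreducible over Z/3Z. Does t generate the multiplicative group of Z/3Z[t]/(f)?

No

|GF(3^4)^×| = 3^4 − 1 = 80. Prime factorization: 80 = 2^4·5.
f is primitive ⇔ t has order 80 in GF(3)[t]/(f), i.e. t^(80/q) ≠ 1 for each prime q | 80.
t^(40) mod f = 2.
t^(16) mod f = 1
Since t^(16) = 1, the order of t divides 16 < 80; not primitive.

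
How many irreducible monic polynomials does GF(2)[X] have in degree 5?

6

The number of monic irreducibles of degree 5 over GF(2) is (1/5)·Σ_{d∣5} μ(5/d) 2^d.
Divisors of 5: 1, 5; μ(5/d) for each: -1, 1.
Σ = − 2^1 + 2^5 = 30.
N = 30/5 = 6.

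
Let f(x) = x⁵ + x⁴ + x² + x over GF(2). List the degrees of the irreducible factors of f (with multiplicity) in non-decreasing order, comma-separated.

Roots in GF(2): f(0) = 0 → root; f(1) = 0 → root.
Linear factors from roots: (x), (x + 1).
Complete factorization: f(x) = (x)·(x + 1)^2·(x² + x + 1).
Factor degrees with multiplicity: 1 + 1 + 1 + 2 = 5.

1, 1, 1, 2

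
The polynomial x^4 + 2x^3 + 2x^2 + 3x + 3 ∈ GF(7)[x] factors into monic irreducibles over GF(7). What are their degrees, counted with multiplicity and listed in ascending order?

1, 3

Write f(x) = x^4 + 2x^3 + 2x^2 + 3x + 3.
Linear factors from roots: (x + 5).
Complete factorization: f(x) = (x + 5)·(x^3 + 4x^2 + 3x + 2).
Factor degrees with multiplicity: 1 + 3 = 4.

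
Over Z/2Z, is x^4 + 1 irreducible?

No

Write P(x) = x^4 + 1.
Check for roots in Z/2Z: P(0) = 1; P(1) = 0 → root.
P(1) = 0, so (x − 1) divides P(x); P is reducible.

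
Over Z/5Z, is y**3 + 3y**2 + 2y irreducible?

Write g(y) = y**3 + 3y**2 + 2y.
Check for roots in Z/5Z: g(0) = 0 → root; g(1) = 1; g(2) = 4; g(3) = 0 → root; g(4) = 0 → root.
g(0) = 0, so (y) divides g(y); g is reducible.

No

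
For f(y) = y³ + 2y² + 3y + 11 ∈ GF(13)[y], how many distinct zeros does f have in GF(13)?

1

Evaluate at each of the 13 elements of GF(13):
f(0) = 11; f(1) = 4; f(2) = 7; f(3) = 0 → root; f(4) = 2; f(5) = 6; f(6) = 5; f(7) = 5; f(8) = 12; f(9) = 6; f(10) = 6; f(11) = 5; f(12) = 9.
Roots: {3}.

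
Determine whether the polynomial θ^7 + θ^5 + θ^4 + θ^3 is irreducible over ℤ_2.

Write f(θ) = θ^7 + θ^5 + θ^4 + θ^3.
Check for roots in ℤ_2: f(0) = 0 → root; f(1) = 0 → root.
f(0) = 0, so (θ) divides f(θ); f is reducible.

No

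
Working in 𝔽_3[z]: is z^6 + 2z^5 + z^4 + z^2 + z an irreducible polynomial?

Write m(z) = z^6 + 2z^5 + z^4 + z^2 + z.
Check for roots in 𝔽_3: m(0) = 0 → root; m(1) = 0 → root; m(2) = 0 → root.
m(0) = 0, so (z) divides m(z); m is reducible.

No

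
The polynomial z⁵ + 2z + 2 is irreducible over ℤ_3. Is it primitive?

No

Write f(z) = z⁵ + 2z + 2.
|GF(3^5)^×| = 3^5 − 1 = 242. Prime factorization: 242 = 2·11^2.
f is primitive ⇔ z has order 242 in GF(3)[z]/(f), i.e. z^(242/q) ≠ 1 for each prime q | 242.
z^(121) mod f = 1
z^(22) mod f = z³ + 2z² + 2z + 1.
Since z^(121) = 1, the order of z divides 121 < 242; not primitive.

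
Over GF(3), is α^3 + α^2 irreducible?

No

Write h(α) = α^3 + α^2.
Check for roots in GF(3): h(0) = 0 → root; h(1) = 2; h(2) = 0 → root.
h(0) = 0, so (α) divides h(α); h is reducible.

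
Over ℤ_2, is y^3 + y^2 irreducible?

Write f(y) = y^3 + y^2.
Check for roots in ℤ_2: f(0) = 0 → root; f(1) = 0 → root.
f(0) = 0, so (y) divides f(y); f is reducible.

No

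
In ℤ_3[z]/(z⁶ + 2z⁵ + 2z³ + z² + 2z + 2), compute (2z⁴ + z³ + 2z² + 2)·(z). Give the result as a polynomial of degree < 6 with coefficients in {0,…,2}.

2z^5 + z^4 + 2z^3 + 2z

Multiply in ℤ_3[z]: (2z⁴ + z³ + 2z² + 2)·(z) = 2z⁵ + z⁴ + 2z³ + 2z.
Reduced: 2z⁵ + z⁴ + 2z³ + 2z.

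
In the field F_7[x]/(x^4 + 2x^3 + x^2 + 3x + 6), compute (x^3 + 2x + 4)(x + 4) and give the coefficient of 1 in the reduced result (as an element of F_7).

3

Multiply in F_7[x]: (x^3 + 2x + 4)·(x + 4) = x^4 + 4x^3 + 2x^2 + 5x + 2.
Reduce using x^4 ≡ 5x^3 + 6x^2 + 4x + 1 (mod x^4 + 2x^3 + x^2 + 3x + 6).
Reduced: 2x^3 + x^2 + 2x + 3.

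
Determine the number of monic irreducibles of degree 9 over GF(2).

By the necklace-counting formula, N_2(9) = (1/9) Σ_{d|9} μ(9/d)·2^d.
Divisors of 9: 1, 3, 9; μ(9/d) for each: 0, -1, 1.
Σ = − 2^3 + 2^9 = 504.
N = 504/9 = 56.

56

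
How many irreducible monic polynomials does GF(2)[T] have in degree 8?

30

Gauss's count: N_{2}(8) = (1/8) Σ_{d|8} μ(8/d)·2^d.
Divisors of 8: 1, 2, 4, 8; μ(8/d) for each: 0, 0, -1, 1.
Σ = − 2^4 + 2^8 = 240.
N = 240/8 = 30.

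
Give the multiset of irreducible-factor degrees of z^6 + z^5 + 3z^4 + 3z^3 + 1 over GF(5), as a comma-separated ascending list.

6

Write f(z) = z^6 + z^5 + 3z^4 + 3z^3 + 1.
Roots in GF(5): f(0) = 1; f(1) = 4; f(2) = 4; f(3) = 2; f(4) = 1.
Complete factorization: f(z) = (z^6 + z^5 + 3z^4 + 3z^3 + 1).
Factor degrees with multiplicity: 6 = 6.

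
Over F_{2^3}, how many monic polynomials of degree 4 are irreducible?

Gauss's count: N_{8}(4) = (1/4) Σ_{d|4} μ(4/d)·8^d.
Divisors of 4: 1, 2, 4; μ(4/d) for each: 0, -1, 1.
Σ = − 8^2 + 8^4 = 4032.
N = 4032/4 = 1008.

1008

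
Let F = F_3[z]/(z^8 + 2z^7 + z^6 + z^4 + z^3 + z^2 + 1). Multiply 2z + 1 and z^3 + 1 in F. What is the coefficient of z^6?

Multiply in F_3[z]: (2z + 1)·(z^3 + 1) = 2z^4 + z^3 + 2z + 1.
Reduced: 2z^4 + z^3 + 2z + 1.

0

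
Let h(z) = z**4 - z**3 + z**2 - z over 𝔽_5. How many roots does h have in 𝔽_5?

4

Evaluate at each of the 5 elements of 𝔽_5:
h(0) = 0 → root; h(1) = 0 → root; h(2) = 0 → root; h(3) = 0 → root; h(4) = 4.
Roots: {0, 1, 2, 3}.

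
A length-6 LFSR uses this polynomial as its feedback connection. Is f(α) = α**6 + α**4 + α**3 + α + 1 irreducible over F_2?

Check for roots in F_2: f(0) = 1; f(1) = 1.
No roots, so no linear factors.
Monic irreducibles of degree 2 over GF(2): α**2 + α + 1.
None of them divide f (all give nonzero remainder).
Monic irreducibles of degree 3 over GF(2): α**3 + α + 1, α**3 + α**2 + 1.
None of them divide f (all give nonzero remainder).
No irreducible factor of degree ≤ 3 exists, so f is irreducible over GF(2).

Yes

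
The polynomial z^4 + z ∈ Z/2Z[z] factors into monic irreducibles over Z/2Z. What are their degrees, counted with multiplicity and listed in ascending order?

Write f(z) = z^4 + z.
Roots in Z/2Z: f(0) = 0 → root; f(1) = 0 → root.
Linear factors from roots: (z), (z + 1).
Complete factorization: f(z) = (z)·(z + 1)·(z^2 + z + 1).
Factor degrees with multiplicity: 1 + 1 + 2 = 4.

1, 1, 2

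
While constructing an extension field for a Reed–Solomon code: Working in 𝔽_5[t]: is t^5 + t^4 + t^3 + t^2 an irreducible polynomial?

No

Write h(t) = t^5 + t^4 + t^3 + t^2.
Check for roots in 𝔽_5: h(0) = 0 → root; h(1) = 4; h(2) = 0 → root; h(3) = 0 → root; h(4) = 0 → root.
h(0) = 0, so (t) divides h(t); h is reducible.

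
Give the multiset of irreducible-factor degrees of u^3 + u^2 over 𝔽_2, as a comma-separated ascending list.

1, 1, 1

Write h(u) = u^3 + u^2.
Roots in 𝔽_2: h(0) = 0 → root; h(1) = 0 → root.
Linear factors from roots: (u), (u + 1).
Complete factorization: h(u) = (u + 1)·(u)^2.
Factor degrees with multiplicity: 1 + 1 + 1 = 3.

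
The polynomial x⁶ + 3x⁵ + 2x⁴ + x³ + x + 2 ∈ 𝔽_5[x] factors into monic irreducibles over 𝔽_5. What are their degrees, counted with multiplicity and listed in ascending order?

1, 1, 1, 3

Write f(x) = x⁶ + 3x⁵ + 2x⁴ + x³ + x + 2.
Roots in 𝔽_5: f(0) = 2; f(1) = 0 → root; f(2) = 4; f(3) = 2; f(4) = 0 → root.
Linear factors from roots: (x + 4), (x + 1).
Complete factorization: f(x) = (x + 4)·(x + 1)^2·(x³ + 2x² + x + 3).
Factor degrees with multiplicity: 1 + 1 + 1 + 3 = 6.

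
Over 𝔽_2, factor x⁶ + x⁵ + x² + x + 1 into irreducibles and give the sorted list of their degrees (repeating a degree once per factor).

Write h(x) = x⁶ + x⁵ + x² + x + 1.
Roots in 𝔽_2: h(0) = 1; h(1) = 1.
Complete factorization: h(x) = (x⁶ + x⁵ + x² + x + 1).
Factor degrees with multiplicity: 6 = 6.

6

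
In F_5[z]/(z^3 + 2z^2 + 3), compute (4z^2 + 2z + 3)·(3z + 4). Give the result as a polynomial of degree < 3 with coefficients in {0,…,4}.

Multiply in F_5[z]: (4z^2 + 2z + 3)·(3z + 4) = 2z^3 + 2z^2 + 2z + 2.
Reduce using z^3 ≡ 3z^2 + 2 (mod z^3 + 2z^2 + 3).
Reduced: 3z^2 + 2z + 1.

3z^2 + 2z + 1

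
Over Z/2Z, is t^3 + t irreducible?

Write P(t) = t^3 + t.
Check for roots in Z/2Z: P(0) = 0 → root; P(1) = 0 → root.
P(0) = 0, so (t) divides P(t); P is reducible.

No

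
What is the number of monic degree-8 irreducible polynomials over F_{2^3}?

The number of monic irreducibles of degree 8 over GF(8) is (1/8)·Σ_{d∣8} μ(8/d) 8^d.
Divisors of 8: 1, 2, 4, 8; μ(8/d) for each: 0, 0, -1, 1.
Σ = − 8^4 + 8^8 = 16773120.
N = 16773120/8 = 2096640.

2096640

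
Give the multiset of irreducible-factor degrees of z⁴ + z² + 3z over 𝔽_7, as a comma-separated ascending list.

Write f(z) = z⁴ + z² + 3z.
Linear factors from roots: (z), (z + 2).
Complete factorization: f(z) = (z)·(z + 2)·(z² + 5z + 5).
Factor degrees with multiplicity: 1 + 1 + 2 = 4.

1, 1, 2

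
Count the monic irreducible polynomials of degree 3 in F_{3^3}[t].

6552

The number of monic irreducibles of degree 3 over GF(27) is (1/3)·Σ_{d∣3} μ(3/d) 27^d.
Divisors of 3: 1, 3; μ(3/d) for each: -1, 1.
Σ = − 27^1 + 27^3 = 19656.
N = 19656/3 = 6552.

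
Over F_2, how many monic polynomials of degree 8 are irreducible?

30

The number of monic irreducibles of degree 8 over GF(2) is (1/8)·Σ_{d∣8} μ(8/d) 2^d.
Divisors of 8: 1, 2, 4, 8; μ(8/d) for each: 0, 0, -1, 1.
Σ = − 2^4 + 2^8 = 240.
N = 240/8 = 30.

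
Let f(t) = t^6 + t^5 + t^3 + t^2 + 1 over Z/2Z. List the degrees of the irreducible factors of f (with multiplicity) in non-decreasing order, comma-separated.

Roots in Z/2Z: f(0) = 1; f(1) = 1.
Complete factorization: f(t) = (t^6 + t^5 + t^3 + t^2 + 1).
Factor degrees with multiplicity: 6 = 6.

6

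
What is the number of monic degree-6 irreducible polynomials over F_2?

Gauss's count: N_{2}(6) = (1/6) Σ_{d|6} μ(6/d)·2^d.
Divisors of 6: 1, 2, 3, 6; μ(6/d) for each: 1, -1, -1, 1.
Σ = 2^1 − 2^2 − 2^3 + 2^6 = 54.
N = 54/6 = 9.

9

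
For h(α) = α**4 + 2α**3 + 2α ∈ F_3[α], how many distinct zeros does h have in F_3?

Evaluate at each of the 3 elements of F_3:
h(0) = 0 → root; h(1) = 2; h(2) = 0 → root.
Roots: {0, 2}.

2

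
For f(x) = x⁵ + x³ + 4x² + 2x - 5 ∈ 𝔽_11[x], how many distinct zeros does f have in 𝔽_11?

4

Evaluate at each of the 11 elements of 𝔽_11:
f(0) = 6; f(1) = 3; f(2) = 0 → root; f(3) = 10; f(4) = 0 → root; f(5) = 0 → root; f(6) = 3; f(7) = 8; f(8) = 8; f(9) = 0 → root; f(10) = 6.
Roots: {2, 4, 5, 9}.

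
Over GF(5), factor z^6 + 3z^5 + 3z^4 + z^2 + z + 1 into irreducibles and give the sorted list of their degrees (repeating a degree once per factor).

Write f(z) = z^6 + 3z^5 + 3z^4 + z^2 + z + 1.
Roots in GF(5): f(0) = 1; f(1) = 0 → root; f(2) = 0 → root; f(3) = 4; f(4) = 2.
Linear factors from roots: (z + 4), (z + 3).
Complete factorization: f(z) = (z + 3)·(z + 4)·(z^2 + 2z + 4)·(z^2 + 4z + 2).
Factor degrees with multiplicity: 1 + 1 + 2 + 2 = 6.

1, 1, 2, 2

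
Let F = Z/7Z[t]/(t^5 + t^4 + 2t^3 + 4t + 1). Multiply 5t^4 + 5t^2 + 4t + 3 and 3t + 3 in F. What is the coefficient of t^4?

Multiply in Z/7Z[t]: (5t^4 + 5t^2 + 4t + 3)·(3t + 3) = t^5 + t^4 + t^3 + 6t^2 + 2.
Reduce using t^5 ≡ 6t^4 + 5t^3 + 3t + 6 (mod t^5 + t^4 + 2t^3 + 4t + 1).
Reduced: 6t^3 + 6t^2 + 3t + 1.

0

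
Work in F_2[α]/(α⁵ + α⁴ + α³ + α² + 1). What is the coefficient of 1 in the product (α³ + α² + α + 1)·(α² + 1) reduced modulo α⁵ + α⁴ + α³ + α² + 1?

Multiply in F_2[α]: (α³ + α² + α + 1)·(α² + 1) = α⁵ + α⁴ + α + 1.
Reduce using α⁵ ≡ α⁴ + α³ + α² + 1 (mod α⁵ + α⁴ + α³ + α² + 1).
Reduced: α³ + α² + α.

0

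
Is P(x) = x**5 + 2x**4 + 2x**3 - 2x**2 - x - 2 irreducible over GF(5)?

Check for roots in GF(5): P(0) = 3; P(1) = 0 → root; P(2) = 3; P(3) = 1; P(4) = 1.
P(1) = 0, so (x − 1) divides P(x); P is reducible.

No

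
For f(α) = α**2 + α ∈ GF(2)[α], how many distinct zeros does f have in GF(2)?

2

Evaluate at each of the 2 elements of GF(2):
f(0) = 0 → root; f(1) = 0 → root.
Roots: {0, 1}.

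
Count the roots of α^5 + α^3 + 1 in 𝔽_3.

Write g(α) = α^5 + α^3 + 1.
Evaluate at each of the 3 elements of 𝔽_3:
g(0) = 1; g(1) = 0 → root; g(2) = 2.
Roots: {1}.

1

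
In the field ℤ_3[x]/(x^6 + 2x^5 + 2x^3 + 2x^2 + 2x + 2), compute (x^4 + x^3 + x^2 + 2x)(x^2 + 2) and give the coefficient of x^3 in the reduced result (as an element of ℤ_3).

2

Multiply in ℤ_3[x]: (x^4 + x^3 + x^2 + 2x)·(x^2 + 2) = x^6 + x^5 + x^3 + 2x^2 + x.
Reduce using x^6 ≡ x^5 + x^3 + x^2 + x + 1 (mod x^6 + 2x^5 + 2x^3 + 2x^2 + 2x + 2).
Reduced: 2x^5 + 2x^3 + 2x + 1.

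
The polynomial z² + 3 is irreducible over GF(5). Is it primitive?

Write f(z) = z² + 3.
|GF(5^2)^×| = 5^2 − 1 = 24. Prime factorization: 24 = 2^3·3.
f is primitive ⇔ z has order 24 in GF(5)[z]/(f), i.e. z^(24/q) ≠ 1 for each prime q | 24.
z^(12) mod f = 4.
z^(8) mod f = 1
Since z^(8) = 1, the order of z divides 8 < 24; not primitive.

No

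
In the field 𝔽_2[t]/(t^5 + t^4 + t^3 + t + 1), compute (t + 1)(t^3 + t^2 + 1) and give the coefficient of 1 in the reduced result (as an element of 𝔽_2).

1

Multiply in 𝔽_2[t]: (t + 1)·(t^3 + t^2 + 1) = t^4 + t^2 + t + 1.
Reduced: t^4 + t^2 + t + 1.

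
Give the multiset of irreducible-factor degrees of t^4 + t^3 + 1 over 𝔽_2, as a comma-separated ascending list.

4

Write f(t) = t^4 + t^3 + 1.
Roots in 𝔽_2: f(0) = 1; f(1) = 1.
Complete factorization: f(t) = (t^4 + t^3 + 1).
Factor degrees with multiplicity: 4 = 4.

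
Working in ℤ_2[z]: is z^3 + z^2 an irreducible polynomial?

No

Write P(z) = z^3 + z^2.
Check for roots in ℤ_2: P(0) = 0 → root; P(1) = 0 → root.
P(0) = 0, so (z) divides P(z); P is reducible.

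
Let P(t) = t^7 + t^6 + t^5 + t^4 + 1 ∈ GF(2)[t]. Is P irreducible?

Yes

Check for roots in GF(2): P(0) = 1; P(1) = 1.
No roots, so no linear factors.
Monic irreducibles of degree 2 over GF(2): t^2 + t + 1.
None of them divide P (all give nonzero remainder).
Monic irreducibles of degree 3 over GF(2): t^3 + t + 1, t^3 + t^2 + 1.
None of them divide P (all give nonzero remainder).
No irreducible factor of degree ≤ 3 exists, so P is irreducible over GF(2).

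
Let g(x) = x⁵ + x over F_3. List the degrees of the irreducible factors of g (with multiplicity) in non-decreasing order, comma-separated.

Roots in F_3: g(0) = 0 → root; g(1) = 2; g(2) = 1.
Linear factors from roots: (x).
Complete factorization: g(x) = (x)·(x² + x + 2)·(x² + 2x + 2).
Factor degrees with multiplicity: 1 + 2 + 2 = 5.

1, 2, 2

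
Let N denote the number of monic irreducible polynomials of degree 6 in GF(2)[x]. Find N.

Gauss's count: N_{2}(6) = (1/6) Σ_{d|6} μ(6/d)·2^d.
Divisors of 6: 1, 2, 3, 6; μ(6/d) for each: 1, -1, -1, 1.
Σ = 2^1 − 2^2 − 2^3 + 2^6 = 54.
N = 54/6 = 9.

9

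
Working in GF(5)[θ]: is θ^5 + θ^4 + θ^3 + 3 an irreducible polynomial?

Write f(θ) = θ^5 + θ^4 + θ^3 + 3.
Check for roots in GF(5): f(0) = 3; f(1) = 1; f(2) = 4; f(3) = 4; f(4) = 2.
No roots, so no linear factors.
Degree-2 irreducible divisors: test the 10 monic irreducibles of degree 2 over GF(5).
None of them divide f (all give nonzero remainder).
No irreducible factor of degree ≤ 2 exists, so f is irreducible over GF(5).

Yes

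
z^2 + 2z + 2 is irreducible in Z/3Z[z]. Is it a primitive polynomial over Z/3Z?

Write f(z) = z^2 + 2z + 2.
|GF(3^2)^×| = 3^2 − 1 = 8. Prime factorization: 8 = 2^3.
f is primitive ⇔ z has order 8 in GF(3)[z]/(f), i.e. z^(8/q) ≠ 1 for each prime q | 8.
z^(4) mod f = 2.
None equal 1, so z has full order 8; f is primitive.

Yes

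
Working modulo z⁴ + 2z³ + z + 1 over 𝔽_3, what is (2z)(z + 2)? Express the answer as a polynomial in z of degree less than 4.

2z^2 + z

Multiply in 𝔽_3[z]: (2z)·(z + 2) = 2z² + z.
Reduced: 2z² + z.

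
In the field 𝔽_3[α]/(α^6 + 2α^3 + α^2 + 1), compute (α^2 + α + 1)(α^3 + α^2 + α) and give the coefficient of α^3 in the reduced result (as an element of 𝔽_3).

0

Multiply in 𝔽_3[α]: (α^2 + α + 1)·(α^3 + α^2 + α) = α^5 + 2α^4 + 2α^2 + α.
Reduced: α^5 + 2α^4 + 2α^2 + α.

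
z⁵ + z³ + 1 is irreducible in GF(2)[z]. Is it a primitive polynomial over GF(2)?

Write f(z) = z⁵ + z³ + 1.
|GF(2^5)^×| = 2^5 − 1 = 31. Prime factorization: 31 = 31.
f is primitive ⇔ z has order 31 in GF(2)[z]/(f), i.e. z^(31/q) ≠ 1 for each prime q | 31.
z^(1) mod f = z.
None equal 1, so z has full order 31; f is primitive.

Yes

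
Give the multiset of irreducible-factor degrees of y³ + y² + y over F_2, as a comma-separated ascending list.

Write f(y) = y³ + y² + y.
Roots in F_2: f(0) = 0 → root; f(1) = 1.
Linear factors from roots: (y).
Complete factorization: f(y) = (y)·(y² + y + 1).
Factor degrees with multiplicity: 1 + 2 = 3.

1, 2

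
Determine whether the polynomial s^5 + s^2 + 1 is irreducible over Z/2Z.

Yes

Write h(s) = s^5 + s^2 + 1.
Check for roots in Z/2Z: h(0) = 1; h(1) = 1.
No roots, so no linear factors.
Monic irreducibles of degree 2 over GF(2): s^2 + s + 1.
None of them divide h (all give nonzero remainder).
No irreducible factor of degree ≤ 2 exists, so h is irreducible over GF(2).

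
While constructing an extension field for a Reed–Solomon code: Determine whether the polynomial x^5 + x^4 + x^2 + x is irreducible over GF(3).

No

Write m(x) = x^5 + x^4 + x^2 + x.
Check for roots in GF(3): m(0) = 0 → root; m(1) = 1; m(2) = 0 → root.
m(0) = 0, so (x) divides m(x); m is reducible.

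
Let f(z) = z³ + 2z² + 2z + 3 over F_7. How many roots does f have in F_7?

Evaluate at each of the 7 elements of F_7:
f(0) = 3; f(1) = 1; f(2) = 2; f(3) = 5; f(4) = 2; f(5) = 6; f(6) = 2.
No element is a root.

0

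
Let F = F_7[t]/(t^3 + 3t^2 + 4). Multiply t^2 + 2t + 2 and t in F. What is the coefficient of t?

2

Multiply in F_7[t]: (t^2 + 2t + 2)·(t) = t^3 + 2t^2 + 2t.
Reduce using t^3 ≡ 4t^2 + 3 (mod t^3 + 3t^2 + 4).
Reduced: 6t^2 + 2t + 3.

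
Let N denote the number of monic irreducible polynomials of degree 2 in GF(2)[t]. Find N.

1

The number of monic irreducibles of degree 2 over GF(2) is (1/2)·Σ_{d∣2} μ(2/d) 2^d.
Divisors of 2: 1, 2; μ(2/d) for each: -1, 1.
Σ = − 2^1 + 2^2 = 2.
N = 2/2 = 1.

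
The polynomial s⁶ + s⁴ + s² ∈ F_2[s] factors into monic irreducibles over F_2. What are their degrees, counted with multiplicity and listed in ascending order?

Write g(s) = s⁶ + s⁴ + s².
Roots in F_2: g(0) = 0 → root; g(1) = 1.
Linear factors from roots: (s).
Complete factorization: g(s) = (s)^2·(s² + s + 1)^2.
Factor degrees with multiplicity: 1 + 1 + 2 + 2 = 6.

1, 1, 2, 2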